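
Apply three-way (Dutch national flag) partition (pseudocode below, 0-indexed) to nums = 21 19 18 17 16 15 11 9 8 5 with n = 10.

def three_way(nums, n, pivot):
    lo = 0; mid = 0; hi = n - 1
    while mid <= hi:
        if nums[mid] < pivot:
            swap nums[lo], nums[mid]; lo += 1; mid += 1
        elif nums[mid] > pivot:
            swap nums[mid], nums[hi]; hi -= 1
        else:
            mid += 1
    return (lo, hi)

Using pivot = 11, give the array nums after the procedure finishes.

lo=0 mid=0 hi=9
21>11: swap(0,9), hi=8 ⇒ 5 19 18 17 16 15 11 9 8 21
5<11: swap(0,0), lo=1 mid=1 ⇒ 5 19 18 17 16 15 11 9 8 21
19>11: swap(1,8), hi=7 ⇒ 5 8 18 17 16 15 11 9 19 21
8<11: swap(1,1), lo=2 mid=2 ⇒ 5 8 18 17 16 15 11 9 19 21
18>11: swap(2,7), hi=6 ⇒ 5 8 9 17 16 15 11 18 19 21
9<11: swap(2,2), lo=3 mid=3 ⇒ 5 8 9 17 16 15 11 18 19 21
17>11: swap(3,6), hi=5 ⇒ 5 8 9 11 16 15 17 18 19 21
11=11: mid=4
16>11: swap(4,5), hi=4 ⇒ 5 8 9 11 15 16 17 18 19 21
15>11: swap(4,4), hi=3 ⇒ 5 8 9 11 15 16 17 18 19 21
done. lo=3 hi=3; nums=5 8 9 11 15 16 17 18 19 21

5 8 9 11 15 16 17 18 19 21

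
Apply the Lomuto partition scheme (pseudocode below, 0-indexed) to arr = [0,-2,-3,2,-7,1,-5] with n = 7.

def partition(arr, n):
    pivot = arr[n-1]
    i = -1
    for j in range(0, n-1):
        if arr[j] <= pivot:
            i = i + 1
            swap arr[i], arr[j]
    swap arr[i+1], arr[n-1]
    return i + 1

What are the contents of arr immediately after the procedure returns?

pivot=-5, i=-1
j=0: 0>-5, skip
j=1: -2>-5, skip
j=2: -3>-5, skip
j=3: 2>-5, skip
j=4: -7≤-5, i=0, swap(0,4) ⇒ [-7,-2,-3,2,0,1,-5]
j=5: 1>-5, skip
swap(1,6) ⇒ [-7,-5,-3,2,0,1,-2]; return 1

[-7,-5,-3,2,0,1,-2]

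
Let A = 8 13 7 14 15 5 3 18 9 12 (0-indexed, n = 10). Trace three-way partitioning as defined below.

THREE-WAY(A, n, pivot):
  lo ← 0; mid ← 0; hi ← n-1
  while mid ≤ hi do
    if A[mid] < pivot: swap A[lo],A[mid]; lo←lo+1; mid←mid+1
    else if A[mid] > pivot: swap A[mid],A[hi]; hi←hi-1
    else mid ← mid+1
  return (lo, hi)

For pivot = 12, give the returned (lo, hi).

lo=0 mid=0 hi=9
8<12: swap(0,0), lo=1 mid=1 ⇒ 8 13 7 14 15 5 3 18 9 12
13>12: swap(1,9), hi=8 ⇒ 8 12 7 14 15 5 3 18 9 13
12=12: mid=2
7<12: swap(1,2), lo=2 mid=3 ⇒ 8 7 12 14 15 5 3 18 9 13
14>12: swap(3,8), hi=7 ⇒ 8 7 12 9 15 5 3 18 14 13
9<12: swap(2,3), lo=3 mid=4 ⇒ 8 7 9 12 15 5 3 18 14 13
15>12: swap(4,7), hi=6 ⇒ 8 7 9 12 18 5 3 15 14 13
18>12: swap(4,6), hi=5 ⇒ 8 7 9 12 3 5 18 15 14 13
3<12: swap(3,4), lo=4 mid=5 ⇒ 8 7 9 3 12 5 18 15 14 13
5<12: swap(4,5), lo=5 mid=6 ⇒ 8 7 9 3 5 12 18 15 14 13
done. lo=5 hi=5; A=8 7 9 3 5 12 18 15 14 13

(5, 5)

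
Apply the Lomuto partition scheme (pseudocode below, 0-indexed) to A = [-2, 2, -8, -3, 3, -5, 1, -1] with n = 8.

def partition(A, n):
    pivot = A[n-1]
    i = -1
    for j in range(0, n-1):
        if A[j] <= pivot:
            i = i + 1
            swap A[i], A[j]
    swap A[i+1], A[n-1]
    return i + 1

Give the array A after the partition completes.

[-2, -8, -3, -5, -1, 2, 1, 3]

pivot = A[7] = -1; i = -1
j=0: A[0]=-2 ≤ -1 → i=0, swap A[0],A[0] (no change) → [-2, 2, -8, -3, 3, -5, 1, -1]
j=1: A[1]=2 > -1 → no swap
j=2: A[2]=-8 ≤ -1 → i=1, swap A[1],A[2] → [-2, -8, 2, -3, 3, -5, 1, -1]
j=3: A[3]=-3 ≤ -1 → i=2, swap A[2],A[3] → [-2, -8, -3, 2, 3, -5, 1, -1]
j=4: A[4]=3 > -1 → no swap
j=5: A[5]=-5 ≤ -1 → i=3, swap A[3],A[5] → [-2, -8, -3, -5, 3, 2, 1, -1]
j=6: A[6]=1 > -1 → no swap
final swap A[4],A[7] → [-2, -8, -3, -5, -1, 2, 1, 3]; return 4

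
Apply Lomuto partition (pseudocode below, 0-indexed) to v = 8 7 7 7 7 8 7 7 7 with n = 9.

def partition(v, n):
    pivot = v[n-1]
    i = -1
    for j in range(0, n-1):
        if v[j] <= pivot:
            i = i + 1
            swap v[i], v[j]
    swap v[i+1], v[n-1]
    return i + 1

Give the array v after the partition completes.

pivot=7, i=-1
j=0: 8>7, skip
j=1: 7≤7, i=0, swap(0,1) ⇒ 7 8 7 7 7 8 7 7 7
j=2: 7≤7, i=1, swap(1,2) ⇒ 7 7 8 7 7 8 7 7 7
j=3: 7≤7, i=2, swap(2,3) ⇒ 7 7 7 8 7 8 7 7 7
j=4: 7≤7, i=3, swap(3,4) ⇒ 7 7 7 7 8 8 7 7 7
j=5: 8>7, skip
j=6: 7≤7, i=4, swap(4,6) ⇒ 7 7 7 7 7 8 8 7 7
j=7: 7≤7, i=5, swap(5,7) ⇒ 7 7 7 7 7 7 8 8 7
swap(6,8) ⇒ 7 7 7 7 7 7 7 8 8; return 6

7 7 7 7 7 7 7 8 8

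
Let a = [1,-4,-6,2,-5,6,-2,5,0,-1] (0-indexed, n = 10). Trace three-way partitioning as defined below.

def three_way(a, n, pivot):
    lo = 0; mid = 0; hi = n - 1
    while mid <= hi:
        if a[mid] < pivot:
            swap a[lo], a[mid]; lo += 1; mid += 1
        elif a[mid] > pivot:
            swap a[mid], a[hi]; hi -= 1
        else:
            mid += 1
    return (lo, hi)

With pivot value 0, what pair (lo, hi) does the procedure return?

lo=0 mid=0 hi=9
1>0: swap(0,9), hi=8 ⇒ [-1,-4,-6,2,-5,6,-2,5,0,1]
-1<0: swap(0,0), lo=1 mid=1 ⇒ [-1,-4,-6,2,-5,6,-2,5,0,1]
-4<0: swap(1,1), lo=2 mid=2 ⇒ [-1,-4,-6,2,-5,6,-2,5,0,1]
-6<0: swap(2,2), lo=3 mid=3 ⇒ [-1,-4,-6,2,-5,6,-2,5,0,1]
2>0: swap(3,8), hi=7 ⇒ [-1,-4,-6,0,-5,6,-2,5,2,1]
0=0: mid=4
-5<0: swap(3,4), lo=4 mid=5 ⇒ [-1,-4,-6,-5,0,6,-2,5,2,1]
6>0: swap(5,7), hi=6 ⇒ [-1,-4,-6,-5,0,5,-2,6,2,1]
5>0: swap(5,6), hi=5 ⇒ [-1,-4,-6,-5,0,-2,5,6,2,1]
-2<0: swap(4,5), lo=5 mid=6 ⇒ [-1,-4,-6,-5,-2,0,5,6,2,1]
done. lo=5 hi=5; a=[-1,-4,-6,-5,-2,0,5,6,2,1]

(5, 5)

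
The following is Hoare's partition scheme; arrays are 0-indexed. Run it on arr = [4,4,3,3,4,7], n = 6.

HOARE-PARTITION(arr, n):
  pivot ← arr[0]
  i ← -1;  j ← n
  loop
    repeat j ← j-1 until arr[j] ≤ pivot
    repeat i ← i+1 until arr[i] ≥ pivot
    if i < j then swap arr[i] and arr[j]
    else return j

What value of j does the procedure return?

pivot = arr[0] = 4; i = -1, j = 6
j→4 (arr[4]=4≤4), i→0 (arr[0]=4≥4); i<j, swap → [4,4,3,3,4,7]
j→3 (arr[3]=3≤4), i→1 (arr[1]=4≥4); i<j, swap → [4,3,3,4,4,7]
j→2, i→3; i≥j, return j=2. arr = [4,3,3,4,4,7]

2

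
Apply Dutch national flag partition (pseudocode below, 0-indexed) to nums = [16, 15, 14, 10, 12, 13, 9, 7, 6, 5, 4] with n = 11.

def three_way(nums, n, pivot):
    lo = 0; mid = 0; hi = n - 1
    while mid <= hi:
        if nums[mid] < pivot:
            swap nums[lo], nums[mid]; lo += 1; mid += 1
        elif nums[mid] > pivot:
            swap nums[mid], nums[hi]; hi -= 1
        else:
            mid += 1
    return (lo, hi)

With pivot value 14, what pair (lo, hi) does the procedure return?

(8, 8)

pivot = 14; lo=0, mid=0, hi=10
nums[mid]=16>14: swap nums[0],nums[10]; hi=9 → [4, 15, 14, 10, 12, 13, 9, 7, 6, 5, 16]
nums[mid]=4<14: swap nums[0],nums[0]; lo=1,mid=1 → [4, 15, 14, 10, 12, 13, 9, 7, 6, 5, 16]
nums[mid]=15>14: swap nums[1],nums[9]; hi=8 → [4, 5, 14, 10, 12, 13, 9, 7, 6, 15, 16]
nums[mid]=5<14: swap nums[1],nums[1]; lo=2,mid=2 → [4, 5, 14, 10, 12, 13, 9, 7, 6, 15, 16]
nums[mid]=14=14: mid=3
nums[mid]=10<14: swap nums[2],nums[3]; lo=3,mid=4 → [4, 5, 10, 14, 12, 13, 9, 7, 6, 15, 16]
nums[mid]=12<14: swap nums[3],nums[4]; lo=4,mid=5 → [4, 5, 10, 12, 14, 13, 9, 7, 6, 15, 16]
nums[mid]=13<14: swap nums[4],nums[5]; lo=5,mid=6 → [4, 5, 10, 12, 13, 14, 9, 7, 6, 15, 16]
nums[mid]=9<14: swap nums[5],nums[6]; lo=6,mid=7 → [4, 5, 10, 12, 13, 9, 14, 7, 6, 15, 16]
nums[mid]=7<14: swap nums[6],nums[7]; lo=7,mid=8 → [4, 5, 10, 12, 13, 9, 7, 14, 6, 15, 16]
nums[mid]=6<14: swap nums[7],nums[8]; lo=8,mid=9 → [4, 5, 10, 12, 13, 9, 7, 6, 14, 15, 16]
end: lo=8, hi=8; nums = [4, 5, 10, 12, 13, 9, 7, 6, 14, 15, 16]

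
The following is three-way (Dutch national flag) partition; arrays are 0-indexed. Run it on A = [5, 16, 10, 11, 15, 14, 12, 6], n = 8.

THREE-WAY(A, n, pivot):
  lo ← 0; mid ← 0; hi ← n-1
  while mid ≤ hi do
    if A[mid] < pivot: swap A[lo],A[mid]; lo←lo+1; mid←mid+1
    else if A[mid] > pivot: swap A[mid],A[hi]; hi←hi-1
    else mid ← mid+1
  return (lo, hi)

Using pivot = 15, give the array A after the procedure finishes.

pivot = 15; lo=0, mid=0, hi=7
A[mid]=5<15: swap A[0],A[0]; lo=1,mid=1 → [5, 16, 10, 11, 15, 14, 12, 6]
A[mid]=16>15: swap A[1],A[7]; hi=6 → [5, 6, 10, 11, 15, 14, 12, 16]
A[mid]=6<15: swap A[1],A[1]; lo=2,mid=2 → [5, 6, 10, 11, 15, 14, 12, 16]
A[mid]=10<15: swap A[2],A[2]; lo=3,mid=3 → [5, 6, 10, 11, 15, 14, 12, 16]
A[mid]=11<15: swap A[3],A[3]; lo=4,mid=4 → [5, 6, 10, 11, 15, 14, 12, 16]
A[mid]=15=15: mid=5
A[mid]=14<15: swap A[4],A[5]; lo=5,mid=6 → [5, 6, 10, 11, 14, 15, 12, 16]
A[mid]=12<15: swap A[5],A[6]; lo=6,mid=7 → [5, 6, 10, 11, 14, 12, 15, 16]
end: lo=6, hi=6; A = [5, 6, 10, 11, 14, 12, 15, 16]

[5, 6, 10, 11, 14, 12, 15, 16]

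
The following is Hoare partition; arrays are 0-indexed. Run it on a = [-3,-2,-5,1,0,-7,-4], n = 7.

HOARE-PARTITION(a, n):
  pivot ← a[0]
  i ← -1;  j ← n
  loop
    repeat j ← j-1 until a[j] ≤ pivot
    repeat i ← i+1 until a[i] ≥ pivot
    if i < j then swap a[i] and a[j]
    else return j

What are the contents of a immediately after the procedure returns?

[-4,-7,-5,1,0,-2,-3]

pivot=-3
j stops at 6 (-4), i stops at 0 (-3); swap ⇒ [-4,-2,-5,1,0,-7,-3]
j stops at 5 (-7), i stops at 1 (-2); swap ⇒ [-4,-7,-5,1,0,-2,-3]
j stops at 2, i stops at 3; i≥j ⇒ return 2. a=[-4,-7,-5,1,0,-2,-3]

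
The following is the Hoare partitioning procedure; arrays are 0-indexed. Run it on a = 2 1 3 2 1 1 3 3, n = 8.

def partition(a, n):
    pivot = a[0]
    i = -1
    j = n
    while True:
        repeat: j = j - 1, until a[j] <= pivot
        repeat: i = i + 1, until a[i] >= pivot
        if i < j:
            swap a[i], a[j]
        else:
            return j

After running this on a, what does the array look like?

1 1 1 2 3 2 3 3

pivot = a[0] = 2; i = -1, j = 8
j→5 (a[5]=1≤2), i→0 (a[0]=2≥2); i<j, swap → 1 1 3 2 1 2 3 3
j→4 (a[4]=1≤2), i→2 (a[2]=3≥2); i<j, swap → 1 1 1 2 3 2 3 3
j→3, i→3; i≥j, return j=3. a = 1 1 1 2 3 2 3 3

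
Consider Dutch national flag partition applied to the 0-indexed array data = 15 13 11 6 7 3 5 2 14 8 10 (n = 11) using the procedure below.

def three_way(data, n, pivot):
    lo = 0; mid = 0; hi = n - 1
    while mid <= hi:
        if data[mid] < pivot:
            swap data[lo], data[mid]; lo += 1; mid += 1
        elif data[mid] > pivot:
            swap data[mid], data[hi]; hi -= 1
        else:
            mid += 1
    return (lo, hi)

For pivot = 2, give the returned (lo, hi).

(0, 0)

lo=0 mid=0 hi=10
15>2: swap(0,10), hi=9 ⇒ 10 13 11 6 7 3 5 2 14 8 15
10>2: swap(0,9), hi=8 ⇒ 8 13 11 6 7 3 5 2 14 10 15
8>2: swap(0,8), hi=7 ⇒ 14 13 11 6 7 3 5 2 8 10 15
14>2: swap(0,7), hi=6 ⇒ 2 13 11 6 7 3 5 14 8 10 15
2=2: mid=1
13>2: swap(1,6), hi=5 ⇒ 2 5 11 6 7 3 13 14 8 10 15
5>2: swap(1,5), hi=4 ⇒ 2 3 11 6 7 5 13 14 8 10 15
3>2: swap(1,4), hi=3 ⇒ 2 7 11 6 3 5 13 14 8 10 15
7>2: swap(1,3), hi=2 ⇒ 2 6 11 7 3 5 13 14 8 10 15
6>2: swap(1,2), hi=1 ⇒ 2 11 6 7 3 5 13 14 8 10 15
11>2: swap(1,1), hi=0 ⇒ 2 11 6 7 3 5 13 14 8 10 15
done. lo=0 hi=0; data=2 11 6 7 3 5 13 14 8 10 15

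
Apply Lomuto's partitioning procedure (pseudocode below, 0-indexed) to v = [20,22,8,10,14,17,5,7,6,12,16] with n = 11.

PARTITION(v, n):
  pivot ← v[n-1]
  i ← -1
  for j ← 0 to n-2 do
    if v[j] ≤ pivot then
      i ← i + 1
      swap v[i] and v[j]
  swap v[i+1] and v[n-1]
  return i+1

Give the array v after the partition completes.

pivot=16, i=-1
j=0: 20>16, skip
j=1: 22>16, skip
j=2: 8≤16, i=0, swap(0,2) ⇒ [8,22,20,10,14,17,5,7,6,12,16]
j=3: 10≤16, i=1, swap(1,3) ⇒ [8,10,20,22,14,17,5,7,6,12,16]
j=4: 14≤16, i=2, swap(2,4) ⇒ [8,10,14,22,20,17,5,7,6,12,16]
j=5: 17>16, skip
j=6: 5≤16, i=3, swap(3,6) ⇒ [8,10,14,5,20,17,22,7,6,12,16]
j=7: 7≤16, i=4, swap(4,7) ⇒ [8,10,14,5,7,17,22,20,6,12,16]
j=8: 6≤16, i=5, swap(5,8) ⇒ [8,10,14,5,7,6,22,20,17,12,16]
j=9: 12≤16, i=6, swap(6,9) ⇒ [8,10,14,5,7,6,12,20,17,22,16]
swap(7,10) ⇒ [8,10,14,5,7,6,12,16,17,22,20]; return 7

[8,10,14,5,7,6,12,16,17,22,20]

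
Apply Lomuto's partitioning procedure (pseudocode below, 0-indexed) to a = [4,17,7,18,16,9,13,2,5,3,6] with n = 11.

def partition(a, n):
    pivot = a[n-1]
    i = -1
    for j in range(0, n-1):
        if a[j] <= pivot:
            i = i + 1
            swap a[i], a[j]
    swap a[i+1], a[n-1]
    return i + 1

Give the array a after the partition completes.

pivot = a[10] = 6; i = -1
j=0: a[0]=4 ≤ 6 → i=0, swap a[0],a[0] (no change) → [4,17,7,18,16,9,13,2,5,3,6]
j=1: a[1]=17 > 6 → no swap
j=2: a[2]=7 > 6 → no swap
j=3: a[3]=18 > 6 → no swap
j=4: a[4]=16 > 6 → no swap
j=5: a[5]=9 > 6 → no swap
j=6: a[6]=13 > 6 → no swap
j=7: a[7]=2 ≤ 6 → i=1, swap a[1],a[7] → [4,2,7,18,16,9,13,17,5,3,6]
j=8: a[8]=5 ≤ 6 → i=2, swap a[2],a[8] → [4,2,5,18,16,9,13,17,7,3,6]
j=9: a[9]=3 ≤ 6 → i=3, swap a[3],a[9] → [4,2,5,3,16,9,13,17,7,18,6]
final swap a[4],a[10] → [4,2,5,3,6,9,13,17,7,18,16]; return 4

[4,2,5,3,6,9,13,17,7,18,16]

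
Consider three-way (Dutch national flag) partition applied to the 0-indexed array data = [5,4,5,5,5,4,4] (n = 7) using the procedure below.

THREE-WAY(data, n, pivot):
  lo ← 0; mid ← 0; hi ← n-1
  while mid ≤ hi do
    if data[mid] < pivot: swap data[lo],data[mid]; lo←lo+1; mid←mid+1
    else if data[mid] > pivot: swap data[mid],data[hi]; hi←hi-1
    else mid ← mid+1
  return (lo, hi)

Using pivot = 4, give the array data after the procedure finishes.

pivot = 4; lo=0, mid=0, hi=6
data[mid]=5>4: swap data[0],data[6]; hi=5 → [4,4,5,5,5,4,5]
data[mid]=4=4: mid=1
data[mid]=4=4: mid=2
data[mid]=5>4: swap data[2],data[5]; hi=4 → [4,4,4,5,5,5,5]
data[mid]=4=4: mid=3
data[mid]=5>4: swap data[3],data[4]; hi=3 → [4,4,4,5,5,5,5]
data[mid]=5>4: swap data[3],data[3]; hi=2 → [4,4,4,5,5,5,5]
end: lo=0, hi=2; data = [4,4,4,5,5,5,5]

[4,4,4,5,5,5,5]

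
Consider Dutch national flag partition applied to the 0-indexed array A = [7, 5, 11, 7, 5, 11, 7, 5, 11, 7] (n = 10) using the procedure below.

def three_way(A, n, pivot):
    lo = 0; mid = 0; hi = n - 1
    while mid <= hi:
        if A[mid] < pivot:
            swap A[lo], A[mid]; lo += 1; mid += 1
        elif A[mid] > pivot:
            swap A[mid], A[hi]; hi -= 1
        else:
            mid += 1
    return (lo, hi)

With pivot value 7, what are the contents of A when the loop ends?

[5, 5, 5, 7, 7, 7, 7, 11, 11, 11]

lo=0 mid=0 hi=9
7=7: mid=1
5<7: swap(0,1), lo=1 mid=2 ⇒ [5, 7, 11, 7, 5, 11, 7, 5, 11, 7]
11>7: swap(2,9), hi=8 ⇒ [5, 7, 7, 7, 5, 11, 7, 5, 11, 11]
7=7: mid=3
7=7: mid=4
5<7: swap(1,4), lo=2 mid=5 ⇒ [5, 5, 7, 7, 7, 11, 7, 5, 11, 11]
11>7: swap(5,8), hi=7 ⇒ [5, 5, 7, 7, 7, 11, 7, 5, 11, 11]
11>7: swap(5,7), hi=6 ⇒ [5, 5, 7, 7, 7, 5, 7, 11, 11, 11]
5<7: swap(2,5), lo=3 mid=6 ⇒ [5, 5, 5, 7, 7, 7, 7, 11, 11, 11]
7=7: mid=7
done. lo=3 hi=6; A=[5, 5, 5, 7, 7, 7, 7, 11, 11, 11]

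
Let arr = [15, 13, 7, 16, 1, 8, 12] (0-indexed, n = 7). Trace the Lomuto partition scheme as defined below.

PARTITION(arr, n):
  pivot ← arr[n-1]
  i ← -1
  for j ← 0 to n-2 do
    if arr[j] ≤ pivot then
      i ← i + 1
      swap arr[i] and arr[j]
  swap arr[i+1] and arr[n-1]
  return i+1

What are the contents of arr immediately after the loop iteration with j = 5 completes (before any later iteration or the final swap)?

pivot=12, i=-1
j=0: 15>12, skip
j=1: 13>12, skip
j=2: 7≤12, i=0, swap(0,2) ⇒ [7, 13, 15, 16, 1, 8, 12]
j=3: 16>12, skip
j=4: 1≤12, i=1, swap(1,4) ⇒ [7, 1, 15, 16, 13, 8, 12]
j=5: 8≤12, i=2, swap(2,5) ⇒ [7, 1, 8, 16, 13, 15, 12]
(after j=5) arr = [7, 1, 8, 16, 13, 15, 12]

[7, 1, 8, 16, 13, 15, 12]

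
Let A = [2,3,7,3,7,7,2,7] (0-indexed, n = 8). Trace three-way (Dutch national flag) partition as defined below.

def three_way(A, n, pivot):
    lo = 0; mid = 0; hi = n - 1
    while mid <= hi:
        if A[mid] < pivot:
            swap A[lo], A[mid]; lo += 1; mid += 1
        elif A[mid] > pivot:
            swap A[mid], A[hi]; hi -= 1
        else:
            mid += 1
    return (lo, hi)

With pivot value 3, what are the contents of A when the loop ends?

lo=0 mid=0 hi=7
2<3: swap(0,0), lo=1 mid=1 ⇒ [2,3,7,3,7,7,2,7]
3=3: mid=2
7>3: swap(2,7), hi=6 ⇒ [2,3,7,3,7,7,2,7]
7>3: swap(2,6), hi=5 ⇒ [2,3,2,3,7,7,7,7]
2<3: swap(1,2), lo=2 mid=3 ⇒ [2,2,3,3,7,7,7,7]
3=3: mid=4
7>3: swap(4,5), hi=4 ⇒ [2,2,3,3,7,7,7,7]
7>3: swap(4,4), hi=3 ⇒ [2,2,3,3,7,7,7,7]
done. lo=2 hi=3; A=[2,2,3,3,7,7,7,7]

[2,2,3,3,7,7,7,7]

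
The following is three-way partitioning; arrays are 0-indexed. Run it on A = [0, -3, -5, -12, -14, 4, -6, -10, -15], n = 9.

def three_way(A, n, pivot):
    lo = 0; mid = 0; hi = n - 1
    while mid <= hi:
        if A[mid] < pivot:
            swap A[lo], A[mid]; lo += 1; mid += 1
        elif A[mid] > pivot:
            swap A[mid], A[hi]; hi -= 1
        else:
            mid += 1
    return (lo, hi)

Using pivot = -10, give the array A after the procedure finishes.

[-15, -14, -12, -10, 4, -6, -5, -3, 0]

pivot = -10; lo=0, mid=0, hi=8
A[mid]=0>-10: swap A[0],A[8]; hi=7 → [-15, -3, -5, -12, -14, 4, -6, -10, 0]
A[mid]=-15<-10: swap A[0],A[0]; lo=1,mid=1 → [-15, -3, -5, -12, -14, 4, -6, -10, 0]
A[mid]=-3>-10: swap A[1],A[7]; hi=6 → [-15, -10, -5, -12, -14, 4, -6, -3, 0]
A[mid]=-10=-10: mid=2
A[mid]=-5>-10: swap A[2],A[6]; hi=5 → [-15, -10, -6, -12, -14, 4, -5, -3, 0]
A[mid]=-6>-10: swap A[2],A[5]; hi=4 → [-15, -10, 4, -12, -14, -6, -5, -3, 0]
A[mid]=4>-10: swap A[2],A[4]; hi=3 → [-15, -10, -14, -12, 4, -6, -5, -3, 0]
A[mid]=-14<-10: swap A[1],A[2]; lo=2,mid=3 → [-15, -14, -10, -12, 4, -6, -5, -3, 0]
A[mid]=-12<-10: swap A[2],A[3]; lo=3,mid=4 → [-15, -14, -12, -10, 4, -6, -5, -3, 0]
end: lo=3, hi=3; A = [-15, -14, -12, -10, 4, -6, -5, -3, 0]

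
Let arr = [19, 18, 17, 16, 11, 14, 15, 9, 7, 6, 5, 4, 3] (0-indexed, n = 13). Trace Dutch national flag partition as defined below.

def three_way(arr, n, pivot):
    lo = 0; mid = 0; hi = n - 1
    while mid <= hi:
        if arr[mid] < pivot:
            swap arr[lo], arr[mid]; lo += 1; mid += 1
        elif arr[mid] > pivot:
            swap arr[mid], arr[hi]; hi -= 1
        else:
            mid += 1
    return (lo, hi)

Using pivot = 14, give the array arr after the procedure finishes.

[3, 4, 5, 6, 11, 7, 9, 14, 15, 16, 17, 18, 19]

pivot = 14; lo=0, mid=0, hi=12
arr[mid]=19>14: swap arr[0],arr[12]; hi=11 → [3, 18, 17, 16, 11, 14, 15, 9, 7, 6, 5, 4, 19]
arr[mid]=3<14: swap arr[0],arr[0]; lo=1,mid=1 → [3, 18, 17, 16, 11, 14, 15, 9, 7, 6, 5, 4, 19]
arr[mid]=18>14: swap arr[1],arr[11]; hi=10 → [3, 4, 17, 16, 11, 14, 15, 9, 7, 6, 5, 18, 19]
arr[mid]=4<14: swap arr[1],arr[1]; lo=2,mid=2 → [3, 4, 17, 16, 11, 14, 15, 9, 7, 6, 5, 18, 19]
arr[mid]=17>14: swap arr[2],arr[10]; hi=9 → [3, 4, 5, 16, 11, 14, 15, 9, 7, 6, 17, 18, 19]
arr[mid]=5<14: swap arr[2],arr[2]; lo=3,mid=3 → [3, 4, 5, 16, 11, 14, 15, 9, 7, 6, 17, 18, 19]
arr[mid]=16>14: swap arr[3],arr[9]; hi=8 → [3, 4, 5, 6, 11, 14, 15, 9, 7, 16, 17, 18, 19]
arr[mid]=6<14: swap arr[3],arr[3]; lo=4,mid=4 → [3, 4, 5, 6, 11, 14, 15, 9, 7, 16, 17, 18, 19]
arr[mid]=11<14: swap arr[4],arr[4]; lo=5,mid=5 → [3, 4, 5, 6, 11, 14, 15, 9, 7, 16, 17, 18, 19]
arr[mid]=14=14: mid=6
arr[mid]=15>14: swap arr[6],arr[8]; hi=7 → [3, 4, 5, 6, 11, 14, 7, 9, 15, 16, 17, 18, 19]
arr[mid]=7<14: swap arr[5],arr[6]; lo=6,mid=7 → [3, 4, 5, 6, 11, 7, 14, 9, 15, 16, 17, 18, 19]
arr[mid]=9<14: swap arr[6],arr[7]; lo=7,mid=8 → [3, 4, 5, 6, 11, 7, 9, 14, 15, 16, 17, 18, 19]
end: lo=7, hi=7; arr = [3, 4, 5, 6, 11, 7, 9, 14, 15, 16, 17, 18, 19]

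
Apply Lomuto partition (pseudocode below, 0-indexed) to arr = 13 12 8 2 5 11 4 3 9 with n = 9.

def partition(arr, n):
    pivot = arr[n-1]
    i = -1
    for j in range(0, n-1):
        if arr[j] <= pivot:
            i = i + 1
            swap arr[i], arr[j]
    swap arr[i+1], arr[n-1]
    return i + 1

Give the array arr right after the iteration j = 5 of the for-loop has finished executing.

8 2 5 12 13 11 4 3 9

pivot = arr[8] = 9; i = -1
j=0: arr[0]=13 > 9 → no swap
j=1: arr[1]=12 > 9 → no swap
j=2: arr[2]=8 ≤ 9 → i=0, swap arr[0],arr[2] → 8 12 13 2 5 11 4 3 9
j=3: arr[3]=2 ≤ 9 → i=1, swap arr[1],arr[3] → 8 2 13 12 5 11 4 3 9
j=4: arr[4]=5 ≤ 9 → i=2, swap arr[2],arr[4] → 8 2 5 12 13 11 4 3 9
j=5: arr[5]=11 > 9 → no swap
(after j=5) arr = 8 2 5 12 13 11 4 3 9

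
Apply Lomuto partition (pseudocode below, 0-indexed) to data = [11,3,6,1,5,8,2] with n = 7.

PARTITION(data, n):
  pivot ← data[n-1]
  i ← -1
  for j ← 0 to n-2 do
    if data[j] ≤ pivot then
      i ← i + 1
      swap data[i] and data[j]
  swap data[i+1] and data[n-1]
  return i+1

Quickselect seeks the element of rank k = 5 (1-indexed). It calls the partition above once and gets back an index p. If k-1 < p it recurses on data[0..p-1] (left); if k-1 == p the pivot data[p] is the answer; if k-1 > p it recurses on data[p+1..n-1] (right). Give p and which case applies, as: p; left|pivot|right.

pivot=2, i=-1
j=0: 11>2, skip
j=1: 3>2, skip
j=2: 6>2, skip
j=3: 1≤2, i=0, swap(0,3) ⇒ [1,3,6,11,5,8,2]
j=4: 5>2, skip
j=5: 8>2, skip
swap(1,6) ⇒ [1,2,6,11,5,8,3]; return 1
p = 1; k-1 = 4 > 1 ⇒ right

1; right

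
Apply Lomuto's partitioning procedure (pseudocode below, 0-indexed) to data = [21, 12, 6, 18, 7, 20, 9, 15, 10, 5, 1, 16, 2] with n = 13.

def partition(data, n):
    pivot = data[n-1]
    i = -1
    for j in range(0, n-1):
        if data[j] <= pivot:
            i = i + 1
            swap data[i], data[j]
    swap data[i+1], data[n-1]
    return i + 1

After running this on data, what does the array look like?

pivot = data[12] = 2; i = -1
j=0: data[0]=21 > 2 → no swap
j=1: data[1]=12 > 2 → no swap
j=2: data[2]=6 > 2 → no swap
j=3: data[3]=18 > 2 → no swap
j=4: data[4]=7 > 2 → no swap
j=5: data[5]=20 > 2 → no swap
j=6: data[6]=9 > 2 → no swap
j=7: data[7]=15 > 2 → no swap
j=8: data[8]=10 > 2 → no swap
j=9: data[9]=5 > 2 → no swap
j=10: data[10]=1 ≤ 2 → i=0, swap data[0],data[10] → [1, 12, 6, 18, 7, 20, 9, 15, 10, 5, 21, 16, 2]
j=11: data[11]=16 > 2 → no swap
final swap data[1],data[12] → [1, 2, 6, 18, 7, 20, 9, 15, 10, 5, 21, 16, 12]; return 1

[1, 2, 6, 18, 7, 20, 9, 15, 10, 5, 21, 16, 12]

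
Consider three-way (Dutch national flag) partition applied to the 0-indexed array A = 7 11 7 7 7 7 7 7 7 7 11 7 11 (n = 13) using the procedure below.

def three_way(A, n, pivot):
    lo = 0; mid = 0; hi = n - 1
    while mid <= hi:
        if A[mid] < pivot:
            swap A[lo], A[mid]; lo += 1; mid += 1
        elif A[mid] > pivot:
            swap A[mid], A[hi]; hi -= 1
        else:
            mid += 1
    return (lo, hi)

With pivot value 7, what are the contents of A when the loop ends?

lo=0 mid=0 hi=12
7=7: mid=1
11>7: swap(1,12), hi=11 ⇒ 7 11 7 7 7 7 7 7 7 7 11 7 11
11>7: swap(1,11), hi=10 ⇒ 7 7 7 7 7 7 7 7 7 7 11 11 11
7=7: mid=2
7=7: mid=3
7=7: mid=4
7=7: mid=5
7=7: mid=6
7=7: mid=7
7=7: mid=8
7=7: mid=9
7=7: mid=10
11>7: swap(10,10), hi=9 ⇒ 7 7 7 7 7 7 7 7 7 7 11 11 11
done. lo=0 hi=9; A=7 7 7 7 7 7 7 7 7 7 11 11 11

7 7 7 7 7 7 7 7 7 7 11 11 11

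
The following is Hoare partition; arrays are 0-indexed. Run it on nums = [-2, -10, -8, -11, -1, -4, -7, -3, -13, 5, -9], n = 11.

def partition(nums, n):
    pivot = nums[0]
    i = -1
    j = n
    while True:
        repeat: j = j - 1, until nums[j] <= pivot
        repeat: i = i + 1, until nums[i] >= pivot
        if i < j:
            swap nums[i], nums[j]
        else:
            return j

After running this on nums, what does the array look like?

pivot = nums[0] = -2; i = -1, j = 11
j→10 (nums[10]=-9≤-2), i→0 (nums[0]=-2≥-2); i<j, swap → [-9, -10, -8, -11, -1, -4, -7, -3, -13, 5, -2]
j→8 (nums[8]=-13≤-2), i→4 (nums[4]=-1≥-2); i<j, swap → [-9, -10, -8, -11, -13, -4, -7, -3, -1, 5, -2]
j→7, i→8; i≥j, return j=7. nums = [-9, -10, -8, -11, -13, -4, -7, -3, -1, 5, -2]

[-9, -10, -8, -11, -13, -4, -7, -3, -1, 5, -2]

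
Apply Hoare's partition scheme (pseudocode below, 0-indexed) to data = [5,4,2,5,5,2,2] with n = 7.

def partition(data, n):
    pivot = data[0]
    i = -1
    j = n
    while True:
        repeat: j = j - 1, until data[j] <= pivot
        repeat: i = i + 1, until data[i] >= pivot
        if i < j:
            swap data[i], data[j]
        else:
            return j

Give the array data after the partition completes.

[2,4,2,2,5,5,5]

pivot=5
j stops at 6 (2), i stops at 0 (5); swap ⇒ [2,4,2,5,5,2,5]
j stops at 5 (2), i stops at 3 (5); swap ⇒ [2,4,2,2,5,5,5]
j stops at 4, i stops at 4; i≥j ⇒ return 4. data=[2,4,2,2,5,5,5]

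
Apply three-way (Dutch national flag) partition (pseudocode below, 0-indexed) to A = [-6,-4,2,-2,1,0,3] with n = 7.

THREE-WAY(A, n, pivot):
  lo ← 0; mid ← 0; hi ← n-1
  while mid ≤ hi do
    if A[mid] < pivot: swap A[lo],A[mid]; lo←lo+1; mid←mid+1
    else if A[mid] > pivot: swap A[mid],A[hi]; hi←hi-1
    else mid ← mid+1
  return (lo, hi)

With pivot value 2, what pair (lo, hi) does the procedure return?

pivot = 2; lo=0, mid=0, hi=6
A[mid]=-6<2: swap A[0],A[0]; lo=1,mid=1 → [-6,-4,2,-2,1,0,3]
A[mid]=-4<2: swap A[1],A[1]; lo=2,mid=2 → [-6,-4,2,-2,1,0,3]
A[mid]=2=2: mid=3
A[mid]=-2<2: swap A[2],A[3]; lo=3,mid=4 → [-6,-4,-2,2,1,0,3]
A[mid]=1<2: swap A[3],A[4]; lo=4,mid=5 → [-6,-4,-2,1,2,0,3]
A[mid]=0<2: swap A[4],A[5]; lo=5,mid=6 → [-6,-4,-2,1,0,2,3]
A[mid]=3>2: swap A[6],A[6]; hi=5 → [-6,-4,-2,1,0,2,3]
end: lo=5, hi=5; A = [-6,-4,-2,1,0,2,3]

(5, 5)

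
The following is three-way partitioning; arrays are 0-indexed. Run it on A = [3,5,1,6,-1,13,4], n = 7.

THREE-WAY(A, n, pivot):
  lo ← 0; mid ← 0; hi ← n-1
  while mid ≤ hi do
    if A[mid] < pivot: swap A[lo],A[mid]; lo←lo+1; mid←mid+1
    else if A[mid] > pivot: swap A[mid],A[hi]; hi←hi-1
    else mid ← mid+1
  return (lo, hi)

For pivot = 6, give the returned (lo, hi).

pivot = 6; lo=0, mid=0, hi=6
A[mid]=3<6: swap A[0],A[0]; lo=1,mid=1 → [3,5,1,6,-1,13,4]
A[mid]=5<6: swap A[1],A[1]; lo=2,mid=2 → [3,5,1,6,-1,13,4]
A[mid]=1<6: swap A[2],A[2]; lo=3,mid=3 → [3,5,1,6,-1,13,4]
A[mid]=6=6: mid=4
A[mid]=-1<6: swap A[3],A[4]; lo=4,mid=5 → [3,5,1,-1,6,13,4]
A[mid]=13>6: swap A[5],A[6]; hi=5 → [3,5,1,-1,6,4,13]
A[mid]=4<6: swap A[4],A[5]; lo=5,mid=6 → [3,5,1,-1,4,6,13]
end: lo=5, hi=5; A = [3,5,1,-1,4,6,13]

(5, 5)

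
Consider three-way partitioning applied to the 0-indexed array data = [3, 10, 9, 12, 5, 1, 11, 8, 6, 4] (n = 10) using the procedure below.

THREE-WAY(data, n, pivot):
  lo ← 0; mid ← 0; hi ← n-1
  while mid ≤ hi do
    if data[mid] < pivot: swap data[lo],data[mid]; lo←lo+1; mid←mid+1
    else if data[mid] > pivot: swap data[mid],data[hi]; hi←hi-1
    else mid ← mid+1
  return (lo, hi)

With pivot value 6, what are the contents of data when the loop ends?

[3, 4, 1, 5, 6, 11, 8, 12, 9, 10]

pivot = 6; lo=0, mid=0, hi=9
data[mid]=3<6: swap data[0],data[0]; lo=1,mid=1 → [3, 10, 9, 12, 5, 1, 11, 8, 6, 4]
data[mid]=10>6: swap data[1],data[9]; hi=8 → [3, 4, 9, 12, 5, 1, 11, 8, 6, 10]
data[mid]=4<6: swap data[1],data[1]; lo=2,mid=2 → [3, 4, 9, 12, 5, 1, 11, 8, 6, 10]
data[mid]=9>6: swap data[2],data[8]; hi=7 → [3, 4, 6, 12, 5, 1, 11, 8, 9, 10]
data[mid]=6=6: mid=3
data[mid]=12>6: swap data[3],data[7]; hi=6 → [3, 4, 6, 8, 5, 1, 11, 12, 9, 10]
data[mid]=8>6: swap data[3],data[6]; hi=5 → [3, 4, 6, 11, 5, 1, 8, 12, 9, 10]
data[mid]=11>6: swap data[3],data[5]; hi=4 → [3, 4, 6, 1, 5, 11, 8, 12, 9, 10]
data[mid]=1<6: swap data[2],data[3]; lo=3,mid=4 → [3, 4, 1, 6, 5, 11, 8, 12, 9, 10]
data[mid]=5<6: swap data[3],data[4]; lo=4,mid=5 → [3, 4, 1, 5, 6, 11, 8, 12, 9, 10]
end: lo=4, hi=4; data = [3, 4, 1, 5, 6, 11, 8, 12, 9, 10]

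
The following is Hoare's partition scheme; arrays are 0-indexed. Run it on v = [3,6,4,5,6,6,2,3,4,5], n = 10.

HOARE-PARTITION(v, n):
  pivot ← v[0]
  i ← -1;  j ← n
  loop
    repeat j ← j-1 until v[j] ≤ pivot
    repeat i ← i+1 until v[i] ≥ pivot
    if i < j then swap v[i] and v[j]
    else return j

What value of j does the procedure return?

pivot=3
j stops at 7 (3), i stops at 0 (3); swap ⇒ [3,6,4,5,6,6,2,3,4,5]
j stops at 6 (2), i stops at 1 (6); swap ⇒ [3,2,4,5,6,6,6,3,4,5]
j stops at 1, i stops at 2; i≥j ⇒ return 1. v=[3,2,4,5,6,6,6,3,4,5]

1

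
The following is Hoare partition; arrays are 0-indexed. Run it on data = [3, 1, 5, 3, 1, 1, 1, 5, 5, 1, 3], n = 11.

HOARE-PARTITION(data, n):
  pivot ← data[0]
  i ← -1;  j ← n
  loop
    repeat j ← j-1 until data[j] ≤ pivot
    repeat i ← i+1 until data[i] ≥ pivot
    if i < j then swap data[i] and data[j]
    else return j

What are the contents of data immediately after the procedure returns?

[3, 1, 1, 1, 1, 1, 3, 5, 5, 5, 3]

pivot=3
j stops at 10 (3), i stops at 0 (3); swap ⇒ [3, 1, 5, 3, 1, 1, 1, 5, 5, 1, 3]
j stops at 9 (1), i stops at 2 (5); swap ⇒ [3, 1, 1, 3, 1, 1, 1, 5, 5, 5, 3]
j stops at 6 (1), i stops at 3 (3); swap ⇒ [3, 1, 1, 1, 1, 1, 3, 5, 5, 5, 3]
j stops at 5, i stops at 6; i≥j ⇒ return 5. data=[3, 1, 1, 1, 1, 1, 3, 5, 5, 5, 3]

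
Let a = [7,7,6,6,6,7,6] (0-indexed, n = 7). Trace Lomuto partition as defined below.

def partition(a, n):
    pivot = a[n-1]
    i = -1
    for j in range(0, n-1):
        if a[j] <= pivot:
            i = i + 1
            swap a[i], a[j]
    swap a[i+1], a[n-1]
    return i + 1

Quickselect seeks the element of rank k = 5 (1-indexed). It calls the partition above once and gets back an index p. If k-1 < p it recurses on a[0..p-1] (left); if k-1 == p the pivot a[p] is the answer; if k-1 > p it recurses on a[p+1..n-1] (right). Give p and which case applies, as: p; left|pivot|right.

3; right

pivot=6, i=-1
j=0: 7>6, skip
j=1: 7>6, skip
j=2: 6≤6, i=0, swap(0,2) ⇒ [6,7,7,6,6,7,6]
j=3: 6≤6, i=1, swap(1,3) ⇒ [6,6,7,7,6,7,6]
j=4: 6≤6, i=2, swap(2,4) ⇒ [6,6,6,7,7,7,6]
j=5: 7>6, skip
swap(3,6) ⇒ [6,6,6,6,7,7,7]; return 3
p = 3; k-1 = 4 > 3 ⇒ right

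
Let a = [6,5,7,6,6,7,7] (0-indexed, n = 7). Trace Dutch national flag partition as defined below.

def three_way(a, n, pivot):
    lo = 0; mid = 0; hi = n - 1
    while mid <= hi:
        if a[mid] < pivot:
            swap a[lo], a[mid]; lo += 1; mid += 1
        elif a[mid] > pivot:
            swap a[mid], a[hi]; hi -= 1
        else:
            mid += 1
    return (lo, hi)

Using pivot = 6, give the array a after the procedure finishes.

[5,6,6,6,7,7,7]

lo=0 mid=0 hi=6
6=6: mid=1
5<6: swap(0,1), lo=1 mid=2 ⇒ [5,6,7,6,6,7,7]
7>6: swap(2,6), hi=5 ⇒ [5,6,7,6,6,7,7]
7>6: swap(2,5), hi=4 ⇒ [5,6,7,6,6,7,7]
7>6: swap(2,4), hi=3 ⇒ [5,6,6,6,7,7,7]
6=6: mid=3
6=6: mid=4
done. lo=1 hi=3; a=[5,6,6,6,7,7,7]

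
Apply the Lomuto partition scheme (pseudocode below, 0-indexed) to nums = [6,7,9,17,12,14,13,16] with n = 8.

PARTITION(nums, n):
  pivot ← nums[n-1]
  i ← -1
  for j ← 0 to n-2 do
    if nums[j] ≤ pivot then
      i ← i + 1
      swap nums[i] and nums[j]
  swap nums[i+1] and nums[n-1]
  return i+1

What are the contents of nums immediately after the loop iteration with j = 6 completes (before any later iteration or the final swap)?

pivot=16, i=-1
j=0: 6≤16, i=0, swap(0,0) ⇒ [6,7,9,17,12,14,13,16]
j=1: 7≤16, i=1, swap(1,1) ⇒ [6,7,9,17,12,14,13,16]
j=2: 9≤16, i=2, swap(2,2) ⇒ [6,7,9,17,12,14,13,16]
j=3: 17>16, skip
j=4: 12≤16, i=3, swap(3,4) ⇒ [6,7,9,12,17,14,13,16]
j=5: 14≤16, i=4, swap(4,5) ⇒ [6,7,9,12,14,17,13,16]
j=6: 13≤16, i=5, swap(5,6) ⇒ [6,7,9,12,14,13,17,16]
(after j=6) nums = [6,7,9,12,14,13,17,16]

[6,7,9,12,14,13,17,16]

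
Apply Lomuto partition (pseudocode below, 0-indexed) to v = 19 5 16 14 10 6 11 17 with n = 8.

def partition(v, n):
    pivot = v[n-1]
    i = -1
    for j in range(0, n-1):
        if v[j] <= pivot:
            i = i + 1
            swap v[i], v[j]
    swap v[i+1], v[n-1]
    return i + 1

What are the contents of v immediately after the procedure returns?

5 16 14 10 6 11 17 19

pivot = v[7] = 17; i = -1
j=0: v[0]=19 > 17 → no swap
j=1: v[1]=5 ≤ 17 → i=0, swap v[0],v[1] → 5 19 16 14 10 6 11 17
j=2: v[2]=16 ≤ 17 → i=1, swap v[1],v[2] → 5 16 19 14 10 6 11 17
j=3: v[3]=14 ≤ 17 → i=2, swap v[2],v[3] → 5 16 14 19 10 6 11 17
j=4: v[4]=10 ≤ 17 → i=3, swap v[3],v[4] → 5 16 14 10 19 6 11 17
j=5: v[5]=6 ≤ 17 → i=4, swap v[4],v[5] → 5 16 14 10 6 19 11 17
j=6: v[6]=11 ≤ 17 → i=5, swap v[5],v[6] → 5 16 14 10 6 11 19 17
final swap v[6],v[7] → 5 16 14 10 6 11 17 19; return 6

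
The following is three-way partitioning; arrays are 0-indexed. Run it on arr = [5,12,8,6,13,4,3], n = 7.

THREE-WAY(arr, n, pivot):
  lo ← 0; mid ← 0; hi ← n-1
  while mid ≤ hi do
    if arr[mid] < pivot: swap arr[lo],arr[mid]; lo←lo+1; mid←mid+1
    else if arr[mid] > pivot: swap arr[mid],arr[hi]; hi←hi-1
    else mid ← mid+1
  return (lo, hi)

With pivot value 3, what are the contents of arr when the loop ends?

lo=0 mid=0 hi=6
5>3: swap(0,6), hi=5 ⇒ [3,12,8,6,13,4,5]
3=3: mid=1
12>3: swap(1,5), hi=4 ⇒ [3,4,8,6,13,12,5]
4>3: swap(1,4), hi=3 ⇒ [3,13,8,6,4,12,5]
13>3: swap(1,3), hi=2 ⇒ [3,6,8,13,4,12,5]
6>3: swap(1,2), hi=1 ⇒ [3,8,6,13,4,12,5]
8>3: swap(1,1), hi=0 ⇒ [3,8,6,13,4,12,5]
done. lo=0 hi=0; arr=[3,8,6,13,4,12,5]

[3,8,6,13,4,12,5]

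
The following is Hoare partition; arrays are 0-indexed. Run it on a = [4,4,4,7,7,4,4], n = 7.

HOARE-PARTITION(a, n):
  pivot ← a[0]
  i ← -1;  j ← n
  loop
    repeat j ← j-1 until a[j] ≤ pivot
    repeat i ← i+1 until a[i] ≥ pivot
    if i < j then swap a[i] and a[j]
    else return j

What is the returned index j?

pivot=4
j stops at 6 (4), i stops at 0 (4); swap ⇒ [4,4,4,7,7,4,4]
j stops at 5 (4), i stops at 1 (4); swap ⇒ [4,4,4,7,7,4,4]
j stops at 2, i stops at 2; i≥j ⇒ return 2. a=[4,4,4,7,7,4,4]

2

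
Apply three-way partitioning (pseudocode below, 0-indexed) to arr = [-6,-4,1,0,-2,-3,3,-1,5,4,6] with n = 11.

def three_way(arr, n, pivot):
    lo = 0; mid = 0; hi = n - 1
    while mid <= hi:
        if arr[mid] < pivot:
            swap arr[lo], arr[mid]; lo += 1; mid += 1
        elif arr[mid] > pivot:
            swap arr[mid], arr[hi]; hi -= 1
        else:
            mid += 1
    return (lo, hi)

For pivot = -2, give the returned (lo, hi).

(3, 3)

lo=0 mid=0 hi=10
-6<-2: swap(0,0), lo=1 mid=1 ⇒ [-6,-4,1,0,-2,-3,3,-1,5,4,6]
-4<-2: swap(1,1), lo=2 mid=2 ⇒ [-6,-4,1,0,-2,-3,3,-1,5,4,6]
1>-2: swap(2,10), hi=9 ⇒ [-6,-4,6,0,-2,-3,3,-1,5,4,1]
6>-2: swap(2,9), hi=8 ⇒ [-6,-4,4,0,-2,-3,3,-1,5,6,1]
4>-2: swap(2,8), hi=7 ⇒ [-6,-4,5,0,-2,-3,3,-1,4,6,1]
5>-2: swap(2,7), hi=6 ⇒ [-6,-4,-1,0,-2,-3,3,5,4,6,1]
-1>-2: swap(2,6), hi=5 ⇒ [-6,-4,3,0,-2,-3,-1,5,4,6,1]
3>-2: swap(2,5), hi=4 ⇒ [-6,-4,-3,0,-2,3,-1,5,4,6,1]
-3<-2: swap(2,2), lo=3 mid=3 ⇒ [-6,-4,-3,0,-2,3,-1,5,4,6,1]
0>-2: swap(3,4), hi=3 ⇒ [-6,-4,-3,-2,0,3,-1,5,4,6,1]
-2=-2: mid=4
done. lo=3 hi=3; arr=[-6,-4,-3,-2,0,3,-1,5,4,6,1]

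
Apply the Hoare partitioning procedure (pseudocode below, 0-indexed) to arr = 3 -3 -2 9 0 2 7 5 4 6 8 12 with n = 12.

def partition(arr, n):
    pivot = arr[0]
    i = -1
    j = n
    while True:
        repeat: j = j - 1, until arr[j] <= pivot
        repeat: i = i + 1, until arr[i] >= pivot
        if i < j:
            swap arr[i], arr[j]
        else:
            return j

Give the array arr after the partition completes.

pivot = arr[0] = 3; i = -1, j = 12
j→5 (arr[5]=2≤3), i→0 (arr[0]=3≥3); i<j, swap → 2 -3 -2 9 0 3 7 5 4 6 8 12
j→4 (arr[4]=0≤3), i→3 (arr[3]=9≥3); i<j, swap → 2 -3 -2 0 9 3 7 5 4 6 8 12
j→3, i→4; i≥j, return j=3. arr = 2 -3 -2 0 9 3 7 5 4 6 8 12

2 -3 -2 0 9 3 7 5 4 6 8 12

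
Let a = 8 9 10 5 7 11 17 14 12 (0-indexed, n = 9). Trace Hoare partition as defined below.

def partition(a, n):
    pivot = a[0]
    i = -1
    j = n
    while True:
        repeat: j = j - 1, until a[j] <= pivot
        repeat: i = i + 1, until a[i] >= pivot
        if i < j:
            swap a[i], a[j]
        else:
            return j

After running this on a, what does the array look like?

7 5 10 9 8 11 17 14 12

pivot=8
j stops at 4 (7), i stops at 0 (8); swap ⇒ 7 9 10 5 8 11 17 14 12
j stops at 3 (5), i stops at 1 (9); swap ⇒ 7 5 10 9 8 11 17 14 12
j stops at 1, i stops at 2; i≥j ⇒ return 1. a=7 5 10 9 8 11 17 14 12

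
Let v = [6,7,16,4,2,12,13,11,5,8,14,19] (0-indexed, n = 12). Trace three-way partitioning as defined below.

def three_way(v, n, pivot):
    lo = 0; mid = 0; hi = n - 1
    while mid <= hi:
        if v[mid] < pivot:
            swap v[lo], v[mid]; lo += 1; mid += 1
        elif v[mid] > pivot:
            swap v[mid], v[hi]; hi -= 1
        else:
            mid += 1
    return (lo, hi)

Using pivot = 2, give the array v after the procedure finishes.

lo=0 mid=0 hi=11
6>2: swap(0,11), hi=10 ⇒ [19,7,16,4,2,12,13,11,5,8,14,6]
19>2: swap(0,10), hi=9 ⇒ [14,7,16,4,2,12,13,11,5,8,19,6]
14>2: swap(0,9), hi=8 ⇒ [8,7,16,4,2,12,13,11,5,14,19,6]
8>2: swap(0,8), hi=7 ⇒ [5,7,16,4,2,12,13,11,8,14,19,6]
5>2: swap(0,7), hi=6 ⇒ [11,7,16,4,2,12,13,5,8,14,19,6]
11>2: swap(0,6), hi=5 ⇒ [13,7,16,4,2,12,11,5,8,14,19,6]
13>2: swap(0,5), hi=4 ⇒ [12,7,16,4,2,13,11,5,8,14,19,6]
12>2: swap(0,4), hi=3 ⇒ [2,7,16,4,12,13,11,5,8,14,19,6]
2=2: mid=1
7>2: swap(1,3), hi=2 ⇒ [2,4,16,7,12,13,11,5,8,14,19,6]
4>2: swap(1,2), hi=1 ⇒ [2,16,4,7,12,13,11,5,8,14,19,6]
16>2: swap(1,1), hi=0 ⇒ [2,16,4,7,12,13,11,5,8,14,19,6]
done. lo=0 hi=0; v=[2,16,4,7,12,13,11,5,8,14,19,6]

[2,16,4,7,12,13,11,5,8,14,19,6]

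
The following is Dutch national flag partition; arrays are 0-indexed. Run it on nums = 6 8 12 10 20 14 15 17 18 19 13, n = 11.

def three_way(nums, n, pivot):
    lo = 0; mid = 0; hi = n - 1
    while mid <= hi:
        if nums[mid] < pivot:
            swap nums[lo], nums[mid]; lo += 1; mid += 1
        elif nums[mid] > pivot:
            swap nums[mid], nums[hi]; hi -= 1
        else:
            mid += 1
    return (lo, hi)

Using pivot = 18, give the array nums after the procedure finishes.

6 8 12 10 13 14 15 17 18 19 20

pivot = 18; lo=0, mid=0, hi=10
nums[mid]=6<18: swap nums[0],nums[0]; lo=1,mid=1 → 6 8 12 10 20 14 15 17 18 19 13
nums[mid]=8<18: swap nums[1],nums[1]; lo=2,mid=2 → 6 8 12 10 20 14 15 17 18 19 13
nums[mid]=12<18: swap nums[2],nums[2]; lo=3,mid=3 → 6 8 12 10 20 14 15 17 18 19 13
nums[mid]=10<18: swap nums[3],nums[3]; lo=4,mid=4 → 6 8 12 10 20 14 15 17 18 19 13
nums[mid]=20>18: swap nums[4],nums[10]; hi=9 → 6 8 12 10 13 14 15 17 18 19 20
nums[mid]=13<18: swap nums[4],nums[4]; lo=5,mid=5 → 6 8 12 10 13 14 15 17 18 19 20
nums[mid]=14<18: swap nums[5],nums[5]; lo=6,mid=6 → 6 8 12 10 13 14 15 17 18 19 20
nums[mid]=15<18: swap nums[6],nums[6]; lo=7,mid=7 → 6 8 12 10 13 14 15 17 18 19 20
nums[mid]=17<18: swap nums[7],nums[7]; lo=8,mid=8 → 6 8 12 10 13 14 15 17 18 19 20
nums[mid]=18=18: mid=9
nums[mid]=19>18: swap nums[9],nums[9]; hi=8 → 6 8 12 10 13 14 15 17 18 19 20
end: lo=8, hi=8; nums = 6 8 12 10 13 14 15 17 18 19 20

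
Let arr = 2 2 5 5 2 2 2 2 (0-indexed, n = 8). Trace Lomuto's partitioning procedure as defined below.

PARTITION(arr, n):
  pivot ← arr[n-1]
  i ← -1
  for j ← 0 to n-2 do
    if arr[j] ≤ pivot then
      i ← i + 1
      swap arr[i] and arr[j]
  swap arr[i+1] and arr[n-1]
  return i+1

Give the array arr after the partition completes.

2 2 2 2 2 2 5 5

pivot = arr[7] = 2; i = -1
j=0: arr[0]=2 ≤ 2 → i=0, swap arr[0],arr[0] (no change) → 2 2 5 5 2 2 2 2
j=1: arr[1]=2 ≤ 2 → i=1, swap arr[1],arr[1] (no change) → 2 2 5 5 2 2 2 2
j=2: arr[2]=5 > 2 → no swap
j=3: arr[3]=5 > 2 → no swap
j=4: arr[4]=2 ≤ 2 → i=2, swap arr[2],arr[4] → 2 2 2 5 5 2 2 2
j=5: arr[5]=2 ≤ 2 → i=3, swap arr[3],arr[5] → 2 2 2 2 5 5 2 2
j=6: arr[6]=2 ≤ 2 → i=4, swap arr[4],arr[6] → 2 2 2 2 2 5 5 2
final swap arr[5],arr[7] → 2 2 2 2 2 2 5 5; return 5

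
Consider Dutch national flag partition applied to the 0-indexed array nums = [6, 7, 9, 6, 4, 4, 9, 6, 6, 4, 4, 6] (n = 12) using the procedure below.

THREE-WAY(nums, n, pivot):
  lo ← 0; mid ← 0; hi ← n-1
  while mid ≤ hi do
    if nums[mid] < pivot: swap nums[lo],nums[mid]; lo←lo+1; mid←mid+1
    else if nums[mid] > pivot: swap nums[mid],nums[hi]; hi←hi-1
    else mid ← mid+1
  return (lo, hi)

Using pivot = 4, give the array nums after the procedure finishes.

pivot = 4; lo=0, mid=0, hi=11
nums[mid]=6>4: swap nums[0],nums[11]; hi=10 → [6, 7, 9, 6, 4, 4, 9, 6, 6, 4, 4, 6]
nums[mid]=6>4: swap nums[0],nums[10]; hi=9 → [4, 7, 9, 6, 4, 4, 9, 6, 6, 4, 6, 6]
nums[mid]=4=4: mid=1
nums[mid]=7>4: swap nums[1],nums[9]; hi=8 → [4, 4, 9, 6, 4, 4, 9, 6, 6, 7, 6, 6]
nums[mid]=4=4: mid=2
nums[mid]=9>4: swap nums[2],nums[8]; hi=7 → [4, 4, 6, 6, 4, 4, 9, 6, 9, 7, 6, 6]
nums[mid]=6>4: swap nums[2],nums[7]; hi=6 → [4, 4, 6, 6, 4, 4, 9, 6, 9, 7, 6, 6]
nums[mid]=6>4: swap nums[2],nums[6]; hi=5 → [4, 4, 9, 6, 4, 4, 6, 6, 9, 7, 6, 6]
nums[mid]=9>4: swap nums[2],nums[5]; hi=4 → [4, 4, 4, 6, 4, 9, 6, 6, 9, 7, 6, 6]
nums[mid]=4=4: mid=3
nums[mid]=6>4: swap nums[3],nums[4]; hi=3 → [4, 4, 4, 4, 6, 9, 6, 6, 9, 7, 6, 6]
nums[mid]=4=4: mid=4
end: lo=0, hi=3; nums = [4, 4, 4, 4, 6, 9, 6, 6, 9, 7, 6, 6]

[4, 4, 4, 4, 6, 9, 6, 6, 9, 7, 6, 6]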